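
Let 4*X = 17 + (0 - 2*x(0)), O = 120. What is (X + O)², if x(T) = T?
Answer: 247009/16 ≈ 15438.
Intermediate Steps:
X = 17/4 (X = (17 + (0 - 2*0))/4 = (17 + (0 + 0))/4 = (17 + 0)/4 = (¼)*17 = 17/4 ≈ 4.2500)
(X + O)² = (17/4 + 120)² = (497/4)² = 247009/16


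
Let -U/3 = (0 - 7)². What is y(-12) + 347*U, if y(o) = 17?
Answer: -50992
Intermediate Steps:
U = -147 (U = -3*(0 - 7)² = -3*(-7)² = -3*49 = -147)
y(-12) + 347*U = 17 + 347*(-147) = 17 - 51009 = -50992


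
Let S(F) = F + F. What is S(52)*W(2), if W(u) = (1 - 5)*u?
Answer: -832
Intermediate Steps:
W(u) = -4*u
S(F) = 2*F
S(52)*W(2) = (2*52)*(-4*2) = 104*(-8) = -832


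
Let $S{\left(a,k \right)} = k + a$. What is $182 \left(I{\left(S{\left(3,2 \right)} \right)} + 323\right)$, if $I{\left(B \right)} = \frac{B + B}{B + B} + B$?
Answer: $59878$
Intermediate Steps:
$S{\left(a,k \right)} = a + k$
$I{\left(B \right)} = 1 + B$ ($I{\left(B \right)} = \frac{2 B}{2 B} + B = 2 B \frac{1}{2 B} + B = 1 + B$)
$182 \left(I{\left(S{\left(3,2 \right)} \right)} + 323\right) = 182 \left(\left(1 + \left(3 + 2\right)\right) + 323\right) = 182 \left(\left(1 + 5\right) + 323\right) = 182 \left(6 + 323\right) = 182 \cdot 329 = 59878$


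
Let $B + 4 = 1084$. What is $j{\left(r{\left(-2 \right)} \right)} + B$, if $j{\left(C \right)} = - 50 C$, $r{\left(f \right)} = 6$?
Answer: $780$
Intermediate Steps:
$B = 1080$ ($B = -4 + 1084 = 1080$)
$j{\left(r{\left(-2 \right)} \right)} + B = \left(-50\right) 6 + 1080 = -300 + 1080 = 780$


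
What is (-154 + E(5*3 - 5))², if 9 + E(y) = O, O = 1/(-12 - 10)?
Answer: 12866569/484 ≈ 26584.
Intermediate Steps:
O = -1/22 (O = 1/(-22) = -1/22 ≈ -0.045455)
E(y) = -199/22 (E(y) = -9 - 1/22 = -199/22)
(-154 + E(5*3 - 5))² = (-154 - 199/22)² = (-3587/22)² = 12866569/484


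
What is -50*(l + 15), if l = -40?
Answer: 1250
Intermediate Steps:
-50*(l + 15) = -50*(-40 + 15) = -50*(-25) = 1250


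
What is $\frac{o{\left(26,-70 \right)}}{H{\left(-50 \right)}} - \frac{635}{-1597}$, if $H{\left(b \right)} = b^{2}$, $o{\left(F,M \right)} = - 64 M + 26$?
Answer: $\frac{4391791}{1996250} \approx 2.2$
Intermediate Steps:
$o{\left(F,M \right)} = 26 - 64 M$
$\frac{o{\left(26,-70 \right)}}{H{\left(-50 \right)}} - \frac{635}{-1597} = \frac{26 - -4480}{\left(-50\right)^{2}} - \frac{635}{-1597} = \frac{26 + 4480}{2500} - - \frac{635}{1597} = 4506 \cdot \frac{1}{2500} + \frac{635}{1597} = \frac{2253}{1250} + \frac{635}{1597} = \frac{4391791}{1996250}$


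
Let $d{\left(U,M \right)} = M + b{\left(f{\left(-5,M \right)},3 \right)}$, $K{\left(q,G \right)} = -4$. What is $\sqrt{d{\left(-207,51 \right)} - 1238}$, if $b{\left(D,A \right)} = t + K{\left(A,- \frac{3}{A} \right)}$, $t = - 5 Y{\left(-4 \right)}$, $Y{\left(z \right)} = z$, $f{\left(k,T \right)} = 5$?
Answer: $i \sqrt{1171} \approx 34.22 i$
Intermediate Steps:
$t = 20$ ($t = \left(-5\right) \left(-4\right) = 20$)
$b{\left(D,A \right)} = 16$ ($b{\left(D,A \right)} = 20 - 4 = 16$)
$d{\left(U,M \right)} = 16 + M$ ($d{\left(U,M \right)} = M + 16 = 16 + M$)
$\sqrt{d{\left(-207,51 \right)} - 1238} = \sqrt{\left(16 + 51\right) - 1238} = \sqrt{67 - 1238} = \sqrt{-1171} = i \sqrt{1171}$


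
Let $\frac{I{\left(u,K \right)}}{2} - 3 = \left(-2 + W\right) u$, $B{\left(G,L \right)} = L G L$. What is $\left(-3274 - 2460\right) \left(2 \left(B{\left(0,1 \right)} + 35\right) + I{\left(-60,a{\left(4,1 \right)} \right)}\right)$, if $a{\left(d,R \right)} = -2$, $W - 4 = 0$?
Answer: $940376$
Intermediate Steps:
$W = 4$ ($W = 4 + 0 = 4$)
$B{\left(G,L \right)} = G L^{2}$ ($B{\left(G,L \right)} = G L L = G L^{2}$)
$I{\left(u,K \right)} = 6 + 4 u$ ($I{\left(u,K \right)} = 6 + 2 \left(-2 + 4\right) u = 6 + 2 \cdot 2 u = 6 + 4 u$)
$\left(-3274 - 2460\right) \left(2 \left(B{\left(0,1 \right)} + 35\right) + I{\left(-60,a{\left(4,1 \right)} \right)}\right) = \left(-3274 - 2460\right) \left(2 \left(0 \cdot 1^{2} + 35\right) + \left(6 + 4 \left(-60\right)\right)\right) = - 5734 \left(2 \left(0 \cdot 1 + 35\right) + \left(6 - 240\right)\right) = - 5734 \left(2 \left(0 + 35\right) - 234\right) = - 5734 \left(2 \cdot 35 - 234\right) = - 5734 \left(70 - 234\right) = \left(-5734\right) \left(-164\right) = 940376$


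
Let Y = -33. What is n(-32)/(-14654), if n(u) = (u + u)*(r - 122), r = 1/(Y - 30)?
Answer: -245984/461601 ≈ -0.53289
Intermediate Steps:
r = -1/63 (r = 1/(-33 - 30) = 1/(-63) = -1/63 ≈ -0.015873)
n(u) = -15374*u/63 (n(u) = (u + u)*(-1/63 - 122) = (2*u)*(-7687/63) = -15374*u/63)
n(-32)/(-14654) = -15374/63*(-32)/(-14654) = (491968/63)*(-1/14654) = -245984/461601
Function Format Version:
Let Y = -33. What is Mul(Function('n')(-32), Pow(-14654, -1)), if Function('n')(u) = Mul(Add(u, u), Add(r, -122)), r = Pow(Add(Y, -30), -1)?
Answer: Rational(-245984, 461601) ≈ -0.53289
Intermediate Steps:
r = Rational(-1, 63) (r = Pow(Add(-33, -30), -1) = Pow(-63, -1) = Rational(-1, 63) ≈ -0.015873)
Function('n')(u) = Mul(Rational(-15374, 63), u) (Function('n')(u) = Mul(Add(u, u), Add(Rational(-1, 63), -122)) = Mul(Mul(2, u), Rational(-7687, 63)) = Mul(Rational(-15374, 63), u))
Mul(Function('n')(-32), Pow(-14654, -1)) = Mul(Mul(Rational(-15374, 63), -32), Pow(-14654, -1)) = Mul(Rational(491968, 63), Rational(-1, 14654)) = Rational(-245984, 461601)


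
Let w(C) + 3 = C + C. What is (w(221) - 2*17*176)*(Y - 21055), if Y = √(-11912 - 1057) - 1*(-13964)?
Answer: 39319595 - 16635*I*√1441 ≈ 3.932e+7 - 6.3147e+5*I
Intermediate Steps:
w(C) = -3 + 2*C (w(C) = -3 + (C + C) = -3 + 2*C)
Y = 13964 + 3*I*√1441 (Y = √(-12969) + 13964 = 3*I*√1441 + 13964 = 13964 + 3*I*√1441 ≈ 13964.0 + 113.88*I)
(w(221) - 2*17*176)*(Y - 21055) = ((-3 + 2*221) - 2*17*176)*((13964 + 3*I*√1441) - 21055) = ((-3 + 442) - 34*176)*(-7091 + 3*I*√1441) = (439 - 5984)*(-7091 + 3*I*√1441) = -5545*(-7091 + 3*I*√1441) = 39319595 - 16635*I*√1441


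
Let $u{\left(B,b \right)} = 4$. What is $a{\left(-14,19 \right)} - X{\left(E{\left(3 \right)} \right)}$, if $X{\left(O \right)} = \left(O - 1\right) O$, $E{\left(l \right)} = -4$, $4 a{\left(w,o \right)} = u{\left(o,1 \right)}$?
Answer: $-19$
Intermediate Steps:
$a{\left(w,o \right)} = 1$ ($a{\left(w,o \right)} = \frac{1}{4} \cdot 4 = 1$)
$X{\left(O \right)} = O \left(-1 + O\right)$ ($X{\left(O \right)} = \left(-1 + O\right) O = O \left(-1 + O\right)$)
$a{\left(-14,19 \right)} - X{\left(E{\left(3 \right)} \right)} = 1 - - 4 \left(-1 - 4\right) = 1 - \left(-4\right) \left(-5\right) = 1 - 20 = -19$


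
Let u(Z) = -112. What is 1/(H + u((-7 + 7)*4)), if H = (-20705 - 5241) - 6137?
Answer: -1/32195 ≈ -3.1061e-5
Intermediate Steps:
H = -32083 (H = -25946 - 6137 = -32083)
1/(H + u((-7 + 7)*4)) = 1/(-32083 - 112) = 1/(-32195) = -1/32195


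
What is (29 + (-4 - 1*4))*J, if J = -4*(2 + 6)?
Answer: -672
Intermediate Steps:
J = -32 (J = -4*8 = -32)
(29 + (-4 - 1*4))*J = (29 + (-4 - 1*4))*(-32) = (29 + (-4 - 4))*(-32) = (29 - 8)*(-32) = 21*(-32) = -672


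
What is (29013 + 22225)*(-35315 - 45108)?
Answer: -4120713674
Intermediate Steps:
(29013 + 22225)*(-35315 - 45108) = 51238*(-80423) = -4120713674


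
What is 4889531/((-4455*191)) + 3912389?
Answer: 3329066472514/850905 ≈ 3.9124e+6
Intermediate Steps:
4889531/((-4455*191)) + 3912389 = 4889531/(-850905) + 3912389 = 4889531*(-1/850905) + 3912389 = -4889531/850905 + 3912389 = 3329066472514/850905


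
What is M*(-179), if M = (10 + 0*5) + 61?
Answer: -12709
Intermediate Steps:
M = 71 (M = (10 + 0) + 61 = 10 + 61 = 71)
M*(-179) = 71*(-179) = -12709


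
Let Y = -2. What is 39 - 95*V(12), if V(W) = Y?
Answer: 229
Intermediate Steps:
V(W) = -2
39 - 95*V(12) = 39 - 95*(-2) = 39 + 190 = 229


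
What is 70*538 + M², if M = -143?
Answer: 58109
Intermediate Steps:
70*538 + M² = 70*538 + (-143)² = 37660 + 20449 = 58109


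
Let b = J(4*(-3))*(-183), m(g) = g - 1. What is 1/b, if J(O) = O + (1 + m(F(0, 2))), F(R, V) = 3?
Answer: 1/1647 ≈ 0.00060716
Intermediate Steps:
m(g) = -1 + g
J(O) = 3 + O (J(O) = O + (1 + (-1 + 3)) = O + (1 + 2) = O + 3 = 3 + O)
b = 1647 (b = (3 + 4*(-3))*(-183) = (3 - 12)*(-183) = -9*(-183) = 1647)
1/b = 1/1647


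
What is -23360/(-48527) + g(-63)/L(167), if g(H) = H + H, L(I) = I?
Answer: -2213282/8104009 ≈ -0.27311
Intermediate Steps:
g(H) = 2*H
-23360/(-48527) + g(-63)/L(167) = -23360/(-48527) + (2*(-63))/167 = -23360*(-1/48527) - 126*1/167 = 23360/48527 - 126/167 = -2213282/8104009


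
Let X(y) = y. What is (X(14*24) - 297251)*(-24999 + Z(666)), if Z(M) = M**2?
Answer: -124275851655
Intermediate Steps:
(X(14*24) - 297251)*(-24999 + Z(666)) = (14*24 - 297251)*(-24999 + 666**2) = (336 - 297251)*(-24999 + 443556) = -296915*418557 = -124275851655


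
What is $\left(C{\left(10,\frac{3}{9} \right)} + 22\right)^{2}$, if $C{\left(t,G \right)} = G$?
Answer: $\frac{4489}{9} \approx 498.78$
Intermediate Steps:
$\left(C{\left(10,\frac{3}{9} \right)} + 22\right)^{2} = \left(\frac{3}{9} + 22\right)^{2} = \left(3 \cdot \frac{1}{9} + 22\right)^{2} = \left(\frac{1}{3} + 22\right)^{2} = \left(\frac{67}{3}\right)^{2} = \frac{4489}{9}$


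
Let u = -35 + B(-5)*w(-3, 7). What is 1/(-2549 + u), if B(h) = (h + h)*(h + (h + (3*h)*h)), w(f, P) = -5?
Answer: 1/666 ≈ 0.0015015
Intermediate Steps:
B(h) = 2*h*(2*h + 3*h²) (B(h) = (2*h)*(h + (h + 3*h²)) = (2*h)*(2*h + 3*h²) = 2*h*(2*h + 3*h²))
u = 3215 (u = -35 + ((-5)²*(4 + 6*(-5)))*(-5) = -35 + (25*(4 - 30))*(-5) = -35 + (25*(-26))*(-5) = -35 - 650*(-5) = -35 + 3250 = 3215)
1/(-2549 + u) = 1/(-2549 + 3215) = 1/666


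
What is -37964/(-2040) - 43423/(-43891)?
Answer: 438715211/22384410 ≈ 19.599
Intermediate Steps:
-37964/(-2040) - 43423/(-43891) = -37964*(-1/2040) - 43423*(-1/43891) = 9491/510 + 43423/43891 = 438715211/22384410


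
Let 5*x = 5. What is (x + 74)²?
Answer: 5625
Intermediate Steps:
x = 1 (x = (⅕)*5 = 1)
(x + 74)² = (1 + 74)² = 75² = 5625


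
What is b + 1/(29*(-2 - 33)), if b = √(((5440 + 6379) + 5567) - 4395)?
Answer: -1/1015 + √12991 ≈ 113.98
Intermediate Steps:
b = √12991 (b = √((11819 + 5567) - 4395) = √(17386 - 4395) = √12991 ≈ 113.98)
b + 1/(29*(-2 - 33)) = √12991 + 1/(29*(-2 - 33)) = √12991 + 1/(29*(-35)) = √12991 + 1/(-1015) = √12991 - 1/1015 = -1/1015 + √12991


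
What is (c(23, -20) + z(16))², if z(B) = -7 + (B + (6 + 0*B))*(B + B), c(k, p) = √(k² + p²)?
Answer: (697 + √929)² ≈ 5.2923e+5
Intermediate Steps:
z(B) = -7 + 2*B*(6 + B) (z(B) = -7 + (B + (6 + 0))*(2*B) = -7 + (B + 6)*(2*B) = -7 + (6 + B)*(2*B) = -7 + 2*B*(6 + B))
(c(23, -20) + z(16))² = (√(23² + (-20)²) + (-7 + 2*16² + 12*16))² = (√(529 + 400) + (-7 + 2*256 + 192))² = (√929 + (-7 + 512 + 192))² = (√929 + 697)² = (697 + √929)²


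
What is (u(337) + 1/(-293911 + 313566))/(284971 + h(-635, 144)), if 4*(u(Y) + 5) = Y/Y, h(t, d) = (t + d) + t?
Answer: -373441/22315893900 ≈ -1.6734e-5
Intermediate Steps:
h(t, d) = d + 2*t (h(t, d) = (d + t) + t = d + 2*t)
u(Y) = -19/4 (u(Y) = -5 + (Y/Y)/4 = -5 + (1/4)*1 = -5 + 1/4 = -19/4)
(u(337) + 1/(-293911 + 313566))/(284971 + h(-635, 144)) = (-19/4 + 1/(-293911 + 313566))/(284971 + (144 + 2*(-635))) = (-19/4 + 1/19655)/(284971 + (144 - 1270)) = (-19/4 + 1/19655)/(284971 - 1126) = -373441/78620/283845 = -373441/78620*1/283845 = -373441/22315893900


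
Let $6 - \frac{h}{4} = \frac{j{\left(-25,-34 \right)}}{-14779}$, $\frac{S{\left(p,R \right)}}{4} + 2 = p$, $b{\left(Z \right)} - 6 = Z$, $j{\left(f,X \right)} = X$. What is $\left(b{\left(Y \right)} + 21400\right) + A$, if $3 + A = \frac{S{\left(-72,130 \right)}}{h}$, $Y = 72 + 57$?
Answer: $\frac{953751417}{44320} \approx 21520.0$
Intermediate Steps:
$Y = 129$
$b{\left(Z \right)} = 6 + Z$
$S{\left(p,R \right)} = -8 + 4 p$
$h = \frac{354560}{14779}$ ($h = 24 - 4 \left(- \frac{34}{-14779}\right) = 24 - 4 \left(\left(-34\right) \left(- \frac{1}{14779}\right)\right) = 24 - \frac{136}{14779} = \frac{354560}{14779} \approx 23.991$)
$A = - \frac{679783}{44320}$ ($A = -3 + \frac{-8 + 4 \left(-72\right)}{\frac{354560}{14779}} = -3 + \left(-8 - 288\right) \frac{14779}{354560} = -3 - \frac{546823}{44320} = - \frac{679783}{44320} \approx -15.338$)
$\left(b{\left(Y \right)} + 21400\right) + A = \left(\left(6 + 129\right) + 21400\right) - \frac{679783}{44320} = \left(135 + 21400\right) - \frac{679783}{44320} = 21535 - \frac{679783}{44320} = \frac{953751417}{44320}$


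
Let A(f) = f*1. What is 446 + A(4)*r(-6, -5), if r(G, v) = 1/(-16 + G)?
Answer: 4904/11 ≈ 445.82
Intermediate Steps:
A(f) = f
446 + A(4)*r(-6, -5) = 446 + 4/(-16 - 6) = 446 + 4/(-22) = 446 + 4*(-1/22) = 446 - 2/11 = 4904/11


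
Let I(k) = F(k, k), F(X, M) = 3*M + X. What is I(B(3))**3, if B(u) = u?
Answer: 1728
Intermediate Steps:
F(X, M) = X + 3*M
I(k) = 4*k (I(k) = k + 3*k = 4*k)
I(B(3))**3 = (4*3)**3 = 12**3 = 1728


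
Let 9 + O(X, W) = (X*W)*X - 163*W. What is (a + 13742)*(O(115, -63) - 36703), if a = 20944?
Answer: -29816709948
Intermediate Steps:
O(X, W) = -9 - 163*W + W*X**2 (O(X, W) = -9 + ((X*W)*X - 163*W) = -9 + ((W*X)*X - 163*W) = -9 + (W*X**2 - 163*W) = -9 + (-163*W + W*X**2) = -9 - 163*W + W*X**2)
(a + 13742)*(O(115, -63) - 36703) = (20944 + 13742)*((-9 - 163*(-63) - 63*115**2) - 36703) = 34686*((-9 + 10269 - 63*13225) - 36703) = 34686*((-9 + 10269 - 833175) - 36703) = 34686*(-822915 - 36703) = 34686*(-859618) = -29816709948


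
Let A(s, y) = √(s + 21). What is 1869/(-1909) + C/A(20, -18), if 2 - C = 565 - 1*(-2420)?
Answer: -1869/1909 - 2983*√41/41 ≈ -466.85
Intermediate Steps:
C = -2983 (C = 2 - (565 - 1*(-2420)) = 2 - (565 + 2420) = 2 - 1*2985 = 2 - 2985 = -2983)
A(s, y) = √(21 + s)
1869/(-1909) + C/A(20, -18) = 1869/(-1909) - 2983/√(21 + 20) = 1869*(-1/1909) - 2983*√41/41 = -1869/1909 - 2983*√41/41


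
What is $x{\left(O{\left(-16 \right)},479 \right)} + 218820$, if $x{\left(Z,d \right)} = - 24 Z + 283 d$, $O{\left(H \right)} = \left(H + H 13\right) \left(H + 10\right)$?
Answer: $322121$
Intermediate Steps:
$O{\left(H \right)} = 14 H \left(10 + H\right)$ ($O{\left(H \right)} = \left(H + 13 H\right) \left(10 + H\right) = 14 H \left(10 + H\right)$)
$x{\left(O{\left(-16 \right)},479 \right)} + 218820 = \left(- 24 \cdot 14 \left(-16\right) \left(10 - 16\right) + 283 \cdot 479\right) + 218820 = \left(- 24 \cdot 14 \left(-16\right) \left(-6\right) + 135557\right) + 218820 = \left(\left(-24\right) 1344 + 135557\right) + 218820 = \left(-32256 + 135557\right) + 218820 = 103301 + 218820 = 322121$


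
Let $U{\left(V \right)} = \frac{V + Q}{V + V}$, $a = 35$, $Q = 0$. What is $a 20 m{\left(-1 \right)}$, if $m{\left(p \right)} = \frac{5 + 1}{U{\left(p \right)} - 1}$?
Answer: $-8400$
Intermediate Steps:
$U{\left(V \right)} = \frac{1}{2}$ ($U{\left(V \right)} = \frac{V + 0}{V + V} = \frac{V}{2 V} = V \frac{1}{2 V} = \frac{1}{2}$)
$m{\left(p \right)} = -12$ ($m{\left(p \right)} = \frac{5 + 1}{\frac{1}{2} - 1} = \frac{6}{- \frac{1}{2}} = 6 \left(-2\right) = -12$)
$a 20 m{\left(-1 \right)} = 35 \cdot 20 \left(-12\right) = 700 \left(-12\right) = -8400$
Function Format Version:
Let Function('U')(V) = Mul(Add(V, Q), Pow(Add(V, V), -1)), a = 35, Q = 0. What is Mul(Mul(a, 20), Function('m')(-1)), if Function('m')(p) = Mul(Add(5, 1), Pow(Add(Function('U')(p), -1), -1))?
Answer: -8400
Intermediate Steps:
Function('U')(V) = Rational(1, 2) (Function('U')(V) = Mul(Add(V, 0), Pow(Add(V, V), -1)) = Mul(V, Pow(Mul(2, V), -1)) = Mul(V, Mul(Rational(1, 2), Pow(V, -1))) = Rational(1, 2))
Function('m')(p) = -12 (Function('m')(p) = Mul(Add(5, 1), Pow(Add(Rational(1, 2), -1), -1)) = Mul(6, Pow(Rational(-1, 2), -1)) = Mul(6, -2) = -12)
Mul(Mul(a, 20), Function('m')(-1)) = Mul(Mul(35, 20), -12) = Mul(700, -12) = -8400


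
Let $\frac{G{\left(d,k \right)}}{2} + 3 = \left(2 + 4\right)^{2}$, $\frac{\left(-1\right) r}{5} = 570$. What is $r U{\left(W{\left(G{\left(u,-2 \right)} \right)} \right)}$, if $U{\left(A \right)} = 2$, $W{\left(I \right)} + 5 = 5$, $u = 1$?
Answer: $-5700$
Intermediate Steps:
$r = -2850$ ($r = \left(-5\right) 570 = -2850$)
$G{\left(d,k \right)} = 66$ ($G{\left(d,k \right)} = -6 + 2 \left(2 + 4\right)^{2} = -6 + 2 \cdot 6^{2} = -6 + 2 \cdot 36 = -6 + 72 = 66$)
$W{\left(I \right)} = 0$ ($W{\left(I \right)} = -5 + 5 = 0$)
$r U{\left(W{\left(G{\left(u,-2 \right)} \right)} \right)} = \left(-2850\right) 2 = -5700$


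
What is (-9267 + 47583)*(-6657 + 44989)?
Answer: 1468728912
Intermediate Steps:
(-9267 + 47583)*(-6657 + 44989) = 38316*38332 = 1468728912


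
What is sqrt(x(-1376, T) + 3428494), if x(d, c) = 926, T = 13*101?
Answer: 2*sqrt(857355) ≈ 1851.9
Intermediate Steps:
T = 1313
sqrt(x(-1376, T) + 3428494) = sqrt(926 + 3428494) = sqrt(3429420) = 2*sqrt(857355)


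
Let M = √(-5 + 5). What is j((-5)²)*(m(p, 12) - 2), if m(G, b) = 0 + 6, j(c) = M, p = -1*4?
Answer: 0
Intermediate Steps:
p = -4
M = 0 (M = √0 = 0)
j(c) = 0
m(G, b) = 6
j((-5)²)*(m(p, 12) - 2) = 0*(6 - 2) = 0*4 = 0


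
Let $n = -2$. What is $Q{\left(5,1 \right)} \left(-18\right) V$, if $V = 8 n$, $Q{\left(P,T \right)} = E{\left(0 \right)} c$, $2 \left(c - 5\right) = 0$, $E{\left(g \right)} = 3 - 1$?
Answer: $2880$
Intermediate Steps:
$E{\left(g \right)} = 2$
$c = 5$ ($c = 5 + \frac{1}{2} \cdot 0 = 5 + 0 = 5$)
$Q{\left(P,T \right)} = 10$ ($Q{\left(P,T \right)} = 2 \cdot 5 = 10$)
$V = -16$ ($V = 8 \left(-2\right) = -16$)
$Q{\left(5,1 \right)} \left(-18\right) V = 10 \left(-18\right) \left(-16\right) = \left(-180\right) \left(-16\right) = 2880$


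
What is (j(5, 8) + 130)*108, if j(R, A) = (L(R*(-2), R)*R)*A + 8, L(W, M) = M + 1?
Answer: 40824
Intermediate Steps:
L(W, M) = 1 + M
j(R, A) = 8 + A*R*(1 + R) (j(R, A) = ((1 + R)*R)*A + 8 = (R*(1 + R))*A + 8 = A*R*(1 + R) + 8 = 8 + A*R*(1 + R))
(j(5, 8) + 130)*108 = ((8 + 8*5*(1 + 5)) + 130)*108 = ((8 + 8*5*6) + 130)*108 = ((8 + 240) + 130)*108 = (248 + 130)*108 = 378*108 = 40824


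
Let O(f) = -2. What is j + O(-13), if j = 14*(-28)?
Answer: -394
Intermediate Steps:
j = -392
j + O(-13) = -392 - 2 = -394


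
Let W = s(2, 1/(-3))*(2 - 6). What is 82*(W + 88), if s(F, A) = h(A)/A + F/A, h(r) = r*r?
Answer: 27880/3 ≈ 9293.3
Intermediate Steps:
h(r) = r**2
s(F, A) = A + F/A (s(F, A) = A**2/A + F/A = A + F/A)
W = 76/3 (W = (1/(-3) + 2/(1/(-3)))*(2 - 6) = (-1/3 + 2/(-1/3))*(-4) = (-1/3 + 2*(-3))*(-4) = (-1/3 - 6)*(-4) = -19/3*(-4) = 76/3 ≈ 25.333)
82*(W + 88) = 82*(76/3 + 88) = 82*(340/3) = 27880/3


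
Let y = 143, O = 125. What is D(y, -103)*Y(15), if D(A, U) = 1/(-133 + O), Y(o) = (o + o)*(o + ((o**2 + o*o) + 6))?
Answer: -7065/4 ≈ -1766.3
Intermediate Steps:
Y(o) = 2*o*(6 + o + 2*o**2) (Y(o) = (2*o)*(o + ((o**2 + o**2) + 6)) = (2*o)*(o + (2*o**2 + 6)) = (2*o)*(o + (6 + 2*o**2)) = (2*o)*(6 + o + 2*o**2) = 2*o*(6 + o + 2*o**2))
D(A, U) = -1/8 (D(A, U) = 1/(-133 + 125) = 1/(-8) = -1/8)
D(y, -103)*Y(15) = -15*(6 + 15 + 2*15**2)/4 = -15*(6 + 15 + 2*225)/4 = -15*(6 + 15 + 450)/4 = -15*471/4 = -1/8*14130 = -7065/4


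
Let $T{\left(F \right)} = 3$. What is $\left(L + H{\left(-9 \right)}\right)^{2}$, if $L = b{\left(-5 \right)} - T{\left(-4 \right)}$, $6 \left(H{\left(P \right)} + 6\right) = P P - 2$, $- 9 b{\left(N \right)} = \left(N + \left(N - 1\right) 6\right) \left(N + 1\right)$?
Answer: $\frac{64009}{324} \approx 197.56$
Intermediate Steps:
$b{\left(N \right)} = - \frac{\left(1 + N\right) \left(-6 + 7 N\right)}{9}$ ($b{\left(N \right)} = - \frac{\left(N + \left(N - 1\right) 6\right) \left(N + 1\right)}{9} = - \frac{\left(N + \left(-1 + N\right) 6\right) \left(1 + N\right)}{9} = - \frac{\left(N + \left(-6 + 6 N\right)\right) \left(1 + N\right)}{9} = - \frac{\left(-6 + 7 N\right) \left(1 + N\right)}{9} = - \frac{\left(1 + N\right) \left(-6 + 7 N\right)}{9}$)
$H{\left(P \right)} = - \frac{19}{3} + \frac{P^{2}}{6}$ ($H{\left(P \right)} = -6 + \frac{P P - 2}{6} = -6 + \frac{P^{2} - 2}{6} = -6 + \frac{-2 + P^{2}}{6} = -6 + \left(- \frac{1}{3} + \frac{P^{2}}{6}\right) = - \frac{19}{3} + \frac{P^{2}}{6}$)
$L = - \frac{191}{9}$ ($L = \left(\frac{2}{3} - \frac{7 \left(-5\right)^{2}}{9} - - \frac{5}{9}\right) - 3 = \left(\frac{2}{3} - \frac{175}{9} + \frac{5}{9}\right) - 3 = - \frac{164}{9} - 3 = - \frac{191}{9} \approx -21.222$)
$\left(L + H{\left(-9 \right)}\right)^{2} = \left(- \frac{191}{9} - \left(\frac{19}{3} - \frac{\left(-9\right)^{2}}{6}\right)\right)^{2} = \left(- \frac{191}{9} + \left(- \frac{19}{3} + \frac{1}{6} \cdot 81\right)\right)^{2} = \left(- \frac{191}{9} + \left(- \frac{19}{3} + \frac{27}{2}\right)\right)^{2} = \left(- \frac{191}{9} + \frac{43}{6}\right)^{2} = \left(- \frac{253}{18}\right)^{2} = \frac{64009}{324}$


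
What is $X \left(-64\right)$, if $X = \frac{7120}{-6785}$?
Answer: $\frac{91136}{1357} \approx 67.16$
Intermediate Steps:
$X = - \frac{1424}{1357}$ ($X = 7120 \left(- \frac{1}{6785}\right) = - \frac{1424}{1357} \approx -1.0494$)
$X \left(-64\right) = \left(- \frac{1424}{1357}\right) \left(-64\right) = \frac{91136}{1357}$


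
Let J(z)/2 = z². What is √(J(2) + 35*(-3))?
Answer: I*√97 ≈ 9.8489*I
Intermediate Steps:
J(z) = 2*z²
√(J(2) + 35*(-3)) = √(2*2² + 35*(-3)) = √(2*4 - 105) = √(8 - 105) = √(-97) = I*√97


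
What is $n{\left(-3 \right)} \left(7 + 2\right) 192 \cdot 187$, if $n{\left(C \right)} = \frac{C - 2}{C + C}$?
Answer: $269280$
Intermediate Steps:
$n{\left(C \right)} = \frac{-2 + C}{2 C}$
$n{\left(-3 \right)} \left(7 + 2\right) 192 \cdot 187 = \frac{-2 - 3}{2 \left(-3\right)} \left(7 + 2\right) 192 \cdot 187 = \frac{1}{2} \left(- \frac{1}{3}\right) \left(-5\right) 9 \cdot 192 \cdot 187 = \frac{5}{6} \cdot 9 \cdot 192 \cdot 187 = \frac{15}{2} \cdot 192 \cdot 187 = 1440 \cdot 187 = 269280$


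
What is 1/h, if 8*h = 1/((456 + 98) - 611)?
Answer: -456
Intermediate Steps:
h = -1/456 (h = 1/(8*((456 + 98) - 611)) = 1/(8*(554 - 611)) = (1/8)/(-57) = (1/8)*(-1/57) = -1/456 ≈ -0.0021930)
1/h = 1/(-1/456) = -456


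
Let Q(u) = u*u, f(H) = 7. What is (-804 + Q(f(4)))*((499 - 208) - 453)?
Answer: 122310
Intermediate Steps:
Q(u) = u**2
(-804 + Q(f(4)))*((499 - 208) - 453) = (-804 + 7**2)*((499 - 208) - 453) = (-804 + 49)*(291 - 453) = -755*(-162) = 122310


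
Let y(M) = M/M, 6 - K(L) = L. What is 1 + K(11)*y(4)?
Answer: -4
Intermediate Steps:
K(L) = 6 - L
y(M) = 1
1 + K(11)*y(4) = 1 + (6 - 1*11)*1 = 1 + (6 - 11)*1 = 1 - 5*1 = 1 - 5 = -4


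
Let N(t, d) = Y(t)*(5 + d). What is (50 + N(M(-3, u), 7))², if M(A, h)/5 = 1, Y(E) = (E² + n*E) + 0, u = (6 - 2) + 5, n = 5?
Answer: 422500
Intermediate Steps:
u = 9 (u = 4 + 5 = 9)
Y(E) = E² + 5*E (Y(E) = (E² + 5*E) + 0 = E² + 5*E)
M(A, h) = 5 (M(A, h) = 5*1 = 5)
N(t, d) = t*(5 + d)*(5 + t) (N(t, d) = (t*(5 + t))*(5 + d) = t*(5 + d)*(5 + t))
(50 + N(M(-3, u), 7))² = (50 + 5*(5 + 7)*(5 + 5))² = (50 + 5*12*10)² = (50 + 600)² = 650² = 422500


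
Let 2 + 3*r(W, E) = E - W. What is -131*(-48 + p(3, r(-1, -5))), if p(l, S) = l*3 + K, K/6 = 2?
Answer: 3537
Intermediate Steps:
K = 12 (K = 6*2 = 12)
r(W, E) = -2/3 - W/3 + E/3 (r(W, E) = -2/3 + (E - W)/3 = -2/3 + (-W/3 + E/3) = -2/3 - W/3 + E/3)
p(l, S) = 12 + 3*l (p(l, S) = l*3 + 12 = 3*l + 12 = 12 + 3*l)
-131*(-48 + p(3, r(-1, -5))) = -131*(-48 + (12 + 3*3)) = -131*(-48 + (12 + 9)) = -131*(-48 + 21) = -131*(-27) = 3537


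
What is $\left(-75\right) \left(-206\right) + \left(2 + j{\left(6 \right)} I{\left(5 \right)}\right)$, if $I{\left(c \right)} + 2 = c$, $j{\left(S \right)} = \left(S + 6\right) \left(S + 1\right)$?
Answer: $15704$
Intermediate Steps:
$j{\left(S \right)} = \left(1 + S\right) \left(6 + S\right)$ ($j{\left(S \right)} = \left(6 + S\right) \left(1 + S\right) = \left(1 + S\right) \left(6 + S\right)$)
$I{\left(c \right)} = -2 + c$
$\left(-75\right) \left(-206\right) + \left(2 + j{\left(6 \right)} I{\left(5 \right)}\right) = \left(-75\right) \left(-206\right) + \left(2 + \left(6 + 6^{2} + 7 \cdot 6\right) \left(-2 + 5\right)\right) = 15450 + \left(2 + \left(6 + 36 + 42\right) 3\right) = 15450 + \left(2 + 84 \cdot 3\right) = 15450 + \left(2 + 252\right) = 15450 + 254 = 15704$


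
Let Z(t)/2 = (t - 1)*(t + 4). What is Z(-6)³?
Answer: 21952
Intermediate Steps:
Z(t) = 2*(-1 + t)*(4 + t) (Z(t) = 2*((t - 1)*(t + 4)) = 2*((-1 + t)*(4 + t)) = 2*(-1 + t)*(4 + t))
Z(-6)³ = (-8 + 2*(-6)² + 6*(-6))³ = (-8 + 2*36 - 36)³ = (-8 + 72 - 36)³ = 28³ = 21952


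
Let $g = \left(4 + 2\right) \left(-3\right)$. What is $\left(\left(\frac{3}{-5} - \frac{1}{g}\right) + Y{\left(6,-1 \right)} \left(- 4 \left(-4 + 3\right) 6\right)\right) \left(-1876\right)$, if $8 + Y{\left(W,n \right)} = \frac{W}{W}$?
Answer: $\frac{14228522}{45} \approx 3.1619 \cdot 10^{5}$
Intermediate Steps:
$g = -18$ ($g = 6 \left(-3\right) = -18$)
$Y{\left(W,n \right)} = -7$ ($Y{\left(W,n \right)} = -8 + \frac{W}{W} = -8 + 1 = -7$)
$\left(\left(\frac{3}{-5} - \frac{1}{g}\right) + Y{\left(6,-1 \right)} \left(- 4 \left(-4 + 3\right) 6\right)\right) \left(-1876\right) = \left(\left(\frac{3}{-5} - \frac{1}{-18}\right) - 7 \left(- 4 \left(-4 + 3\right) 6\right)\right) \left(-1876\right) = \left(\left(3 \left(- \frac{1}{5}\right) - - \frac{1}{18}\right) - 7 \left(- 4 \left(\left(-1\right) 6\right)\right)\right) \left(-1876\right) = \left(\left(- \frac{3}{5} + \frac{1}{18}\right) - 7 \left(\left(-4\right) \left(-6\right)\right)\right) \left(-1876\right) = \left(- \frac{49}{90} - 168\right) \left(-1876\right) = \left(- \frac{15169}{90}\right) \left(-1876\right) = \frac{14228522}{45}$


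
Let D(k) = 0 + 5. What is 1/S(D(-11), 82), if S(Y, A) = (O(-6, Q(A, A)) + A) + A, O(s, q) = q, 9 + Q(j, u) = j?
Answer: 1/237 ≈ 0.0042194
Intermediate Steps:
Q(j, u) = -9 + j
D(k) = 5
S(Y, A) = -9 + 3*A (S(Y, A) = ((-9 + A) + A) + A = (-9 + 2*A) + A = -9 + 3*A)
1/S(D(-11), 82) = 1/(-9 + 3*82) = 1/(-9 + 246) = 1/237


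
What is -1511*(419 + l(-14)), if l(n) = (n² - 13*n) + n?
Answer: -1183113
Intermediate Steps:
l(n) = n² - 12*n
-1511*(419 + l(-14)) = -1511*(419 - 14*(-12 - 14)) = -1511*(419 - 14*(-26)) = -1511*(419 + 364) = -1511*783 = -1183113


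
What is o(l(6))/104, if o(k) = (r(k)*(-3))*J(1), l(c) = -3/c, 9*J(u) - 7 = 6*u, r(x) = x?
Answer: 1/48 ≈ 0.020833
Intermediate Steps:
J(u) = 7/9 + 2*u/3 (J(u) = 7/9 + (6*u)/9 = 7/9 + 2*u/3)
o(k) = -13*k/3 (o(k) = (k*(-3))*(7/9 + (2/3)*1) = (-3*k)*(7/9 + 2/3) = -3*k*(13/9) = -13*k/3)
o(l(6))/104 = -(-13)/6/104 = -(-13)/6*(1/104) = -13/3*(-1/2)*(1/104) = (13/6)*(1/104) = 1/48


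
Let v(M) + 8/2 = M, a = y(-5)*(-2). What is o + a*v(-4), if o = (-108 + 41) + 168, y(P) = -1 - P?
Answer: 165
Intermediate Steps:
a = -8 (a = (-1 - 1*(-5))*(-2) = (-1 + 5)*(-2) = 4*(-2) = -8)
o = 101 (o = -67 + 168 = 101)
v(M) = -4 + M
o + a*v(-4) = 101 - 8*(-4 - 4) = 101 - 8*(-8) = 101 + 64 = 165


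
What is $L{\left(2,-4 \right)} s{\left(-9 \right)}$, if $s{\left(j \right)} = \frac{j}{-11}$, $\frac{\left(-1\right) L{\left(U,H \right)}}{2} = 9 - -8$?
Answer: $- \frac{306}{11} \approx -27.818$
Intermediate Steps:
$L{\left(U,H \right)} = -34$ ($L{\left(U,H \right)} = - 2 \left(9 - -8\right) = - 2 \left(9 + 8\right) = \left(-2\right) 17 = -34$)
$s{\left(j \right)} = - \frac{j}{11}$ ($s{\left(j \right)} = j \left(- \frac{1}{11}\right) = - \frac{j}{11}$)
$L{\left(2,-4 \right)} s{\left(-9 \right)} = - 34 \left(\left(- \frac{1}{11}\right) \left(-9\right)\right) = \left(-34\right) \frac{9}{11} = - \frac{306}{11}$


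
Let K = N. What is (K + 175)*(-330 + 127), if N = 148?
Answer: -65569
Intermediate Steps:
K = 148
(K + 175)*(-330 + 127) = (148 + 175)*(-330 + 127) = 323*(-203) = -65569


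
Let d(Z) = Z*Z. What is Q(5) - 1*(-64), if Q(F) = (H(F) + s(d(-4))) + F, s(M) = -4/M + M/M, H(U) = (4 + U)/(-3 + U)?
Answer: 297/4 ≈ 74.250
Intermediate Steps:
d(Z) = Z²
H(U) = (4 + U)/(-3 + U)
s(M) = 1 - 4/M (s(M) = -4/M + 1 = 1 - 4/M)
Q(F) = ¾ + F + (4 + F)/(-3 + F) (Q(F) = ((4 + F)/(-3 + F) + (-4 + (-4)²)/((-4)²)) + F = ((4 + F)/(-3 + F) + (-4 + 16)/16) + F = ((4 + F)/(-3 + F) + (1/16)*12) + F = ((4 + F)/(-3 + F) + ¾) + F = (¾ + (4 + F)/(-3 + F)) + F = ¾ + F + (4 + F)/(-3 + F))
Q(5) - 1*(-64) = (7 - 5*5 + 4*5²)/(4*(-3 + 5)) - 1*(-64) = (¼)*(7 - 25 + 4*25)/2 + 64 = (¼)*(½)*(7 - 25 + 100) + 64 = (¼)*(½)*82 + 64 = 41/4 + 64 = 297/4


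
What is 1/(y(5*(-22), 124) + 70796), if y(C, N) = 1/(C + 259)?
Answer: 149/10548605 ≈ 1.4125e-5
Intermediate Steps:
y(C, N) = 1/(259 + C)
1/(y(5*(-22), 124) + 70796) = 1/(1/(259 + 5*(-22)) + 70796) = 1/(1/(259 - 110) + 70796) = 1/(1/149 + 70796) = 1/(10548605/149) = 149/10548605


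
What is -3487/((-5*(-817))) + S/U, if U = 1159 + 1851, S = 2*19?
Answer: -24048/28595 ≈ -0.84099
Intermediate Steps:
S = 38
U = 3010
-3487/((-5*(-817))) + S/U = -3487/((-5*(-817))) + 38/3010 = -3487/4085 + 38*(1/3010) = -3487*1/4085 + 19/1505 = -3487/4085 + 19/1505 = -24048/28595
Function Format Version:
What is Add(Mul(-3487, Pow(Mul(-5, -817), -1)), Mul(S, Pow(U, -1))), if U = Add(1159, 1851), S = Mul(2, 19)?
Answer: Rational(-24048, 28595) ≈ -0.84099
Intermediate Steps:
S = 38
U = 3010
Add(Mul(-3487, Pow(Mul(-5, -817), -1)), Mul(S, Pow(U, -1))) = Add(Mul(-3487, Pow(Mul(-5, -817), -1)), Mul(38, Pow(3010, -1))) = Add(Mul(-3487, Pow(4085, -1)), Mul(38, Rational(1, 3010))) = Add(Mul(-3487, Rational(1, 4085)), Rational(19, 1505)) = Add(Rational(-3487, 4085), Rational(19, 1505)) = Rational(-24048, 28595)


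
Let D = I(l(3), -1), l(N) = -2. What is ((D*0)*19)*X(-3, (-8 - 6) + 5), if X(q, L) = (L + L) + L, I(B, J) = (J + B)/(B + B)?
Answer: 0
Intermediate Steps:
I(B, J) = (B + J)/(2*B) (I(B, J) = (B + J)/((2*B)) = (B + J)*(1/(2*B)) = (B + J)/(2*B))
D = ¾ (D = (½)*(-2 - 1)/(-2) = (½)*(-½)*(-3) = ¾ ≈ 0.75000)
X(q, L) = 3*L (X(q, L) = 2*L + L = 3*L)
((D*0)*19)*X(-3, (-8 - 6) + 5) = (((¾)*0)*19)*(3*((-8 - 6) + 5)) = (0*19)*(3*(-14 + 5)) = 0*(3*(-9)) = 0*(-27) = 0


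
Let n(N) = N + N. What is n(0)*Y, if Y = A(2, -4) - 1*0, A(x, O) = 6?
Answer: 0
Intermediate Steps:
n(N) = 2*N
Y = 6 (Y = 6 - 1*0 = 6 + 0 = 6)
n(0)*Y = (2*0)*6 = 0*6 = 0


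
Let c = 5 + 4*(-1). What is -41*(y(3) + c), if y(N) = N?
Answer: -164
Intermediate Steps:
c = 1 (c = 5 - 4 = 1)
-41*(y(3) + c) = -41*(3 + 1) = -41*4 = -164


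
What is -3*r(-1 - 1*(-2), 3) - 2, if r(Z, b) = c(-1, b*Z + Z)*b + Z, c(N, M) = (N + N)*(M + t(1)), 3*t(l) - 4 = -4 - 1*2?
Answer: 55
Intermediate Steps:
t(l) = -⅔ (t(l) = 4/3 + (-4 - 1*2)/3 = 4/3 + (-4 - 2)/3 = 4/3 + (⅓)*(-6) = 4/3 - 2 = -⅔)
c(N, M) = 2*N*(-⅔ + M) (c(N, M) = (N + N)*(M - ⅔) = (2*N)*(-⅔ + M) = 2*N*(-⅔ + M))
r(Z, b) = Z + b*(4/3 - 2*Z - 2*Z*b) (r(Z, b) = ((⅔)*(-1)*(-2 + 3*(b*Z + Z)))*b + Z = ((⅔)*(-1)*(-2 + 3*(Z*b + Z)))*b + Z = ((⅔)*(-1)*(-2 + 3*(Z + Z*b)))*b + Z = ((⅔)*(-1)*(-2 + (3*Z + 3*Z*b)))*b + Z = ((⅔)*(-1)*(-2 + 3*Z + 3*Z*b))*b + Z = (4/3 - 2*Z - 2*Z*b)*b + Z = b*(4/3 - 2*Z - 2*Z*b) + Z = Z + b*(4/3 - 2*Z - 2*Z*b))
-3*r(-1 - 1*(-2), 3) - 2 = -3*((-1 - 1*(-2)) - ⅔*3*(-2 + 3*(-1 - 1*(-2))*(1 + 3))) - 2 = -3*((-1 + 2) - ⅔*3*(-2 + 3*(-1 + 2)*4)) - 2 = -3*(1 - ⅔*3*(-2 + 3*1*4)) - 2 = -3*(1 - ⅔*3*(-2 + 12)) - 2 = -3*(1 - ⅔*3*10) - 2 = -3*(1 - 20) - 2 = -3*(-19) - 2 = 57 - 2 = 55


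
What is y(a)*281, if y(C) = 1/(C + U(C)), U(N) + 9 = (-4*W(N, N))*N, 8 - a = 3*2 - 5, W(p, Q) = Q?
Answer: -281/198 ≈ -1.4192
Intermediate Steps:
a = 7 (a = 8 - (3*2 - 5) = 8 - (6 - 5) = 8 - 1*1 = 8 - 1 = 7)
U(N) = -9 - 4*N² (U(N) = -9 + (-4*N)*N = -9 - 4*N²)
y(C) = 1/(-9 + C - 4*C²) (y(C) = 1/(C + (-9 - 4*C²)) = 1/(-9 + C - 4*C²))
y(a)*281 = -1/(9 - 1*7 + 4*7²)*281 = -1/(9 - 7 + 4*49)*281 = -1/(9 - 7 + 196)*281 = -1/198*281 = -281/198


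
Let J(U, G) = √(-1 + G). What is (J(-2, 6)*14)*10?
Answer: 140*√5 ≈ 313.05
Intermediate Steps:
(J(-2, 6)*14)*10 = (√(-1 + 6)*14)*10 = (√5*14)*10 = (14*√5)*10 = 140*√5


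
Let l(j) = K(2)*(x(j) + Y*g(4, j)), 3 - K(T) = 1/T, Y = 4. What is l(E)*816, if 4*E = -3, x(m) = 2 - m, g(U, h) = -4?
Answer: -27030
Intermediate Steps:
E = -¾ (E = (¼)*(-3) = -¾ ≈ -0.75000)
K(T) = 3 - 1/T
l(j) = -35 - 5*j/2 (l(j) = (3 - 1/2)*((2 - j) + 4*(-4)) = (3 - 1*½)*((2 - j) - 16) = (3 - ½)*(-14 - j) = 5*(-14 - j)/2 = -35 - 5*j/2)
l(E)*816 = (-35 - 5/2*(-¾))*816 = (-35 + 15/8)*816 = -265/8*816 = -27030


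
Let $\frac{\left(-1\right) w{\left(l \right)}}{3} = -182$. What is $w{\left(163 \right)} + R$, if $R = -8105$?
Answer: $-7559$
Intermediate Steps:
$w{\left(l \right)} = 546$ ($w{\left(l \right)} = \left(-3\right) \left(-182\right) = 546$)
$w{\left(163 \right)} + R = 546 - 8105 = -7559$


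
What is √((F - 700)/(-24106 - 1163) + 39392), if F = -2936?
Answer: 2*√698687908961/8423 ≈ 198.47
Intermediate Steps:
√((F - 700)/(-24106 - 1163) + 39392) = √((-2936 - 700)/(-24106 - 1163) + 39392) = √(-3636/(-25269) + 39392) = √(-3636*(-1/25269) + 39392) = √(1212/8423 + 39392) = √(331800028/8423) = 2*√698687908961/8423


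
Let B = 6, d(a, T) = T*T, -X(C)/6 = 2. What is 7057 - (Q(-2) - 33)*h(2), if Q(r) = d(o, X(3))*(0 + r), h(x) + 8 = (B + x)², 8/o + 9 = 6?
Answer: 25033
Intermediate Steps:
X(C) = -12 (X(C) = -6*2 = -12)
o = -8/3 (o = 8/(-9 + 6) = 8/(-3) = 8*(-⅓) = -8/3 ≈ -2.6667)
d(a, T) = T²
h(x) = -8 + (6 + x)²
Q(r) = 144*r (Q(r) = (-12)²*(0 + r) = 144*r)
7057 - (Q(-2) - 33)*h(2) = 7057 - (144*(-2) - 33)*(-8 + (6 + 2)²) = 7057 - (-288 - 33)*(-8 + 8²) = 7057 - (-321)*(-8 + 64) = 7057 - (-321)*56 = 7057 - 1*(-17976) = 7057 + 17976 = 25033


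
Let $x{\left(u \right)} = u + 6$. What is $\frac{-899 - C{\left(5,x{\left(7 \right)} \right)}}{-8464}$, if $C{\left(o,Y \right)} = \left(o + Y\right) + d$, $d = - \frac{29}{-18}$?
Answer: $\frac{16535}{152352} \approx 0.10853$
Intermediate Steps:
$x{\left(u \right)} = 6 + u$
$d = \frac{29}{18}$ ($d = \left(-29\right) \left(- \frac{1}{18}\right) = \frac{29}{18} \approx 1.6111$)
$C{\left(o,Y \right)} = \frac{29}{18} + Y + o$ ($C{\left(o,Y \right)} = \left(o + Y\right) + \frac{29}{18} = \left(Y + o\right) + \frac{29}{18} = \frac{29}{18} + Y + o$)
$\frac{-899 - C{\left(5,x{\left(7 \right)} \right)}}{-8464} = \frac{-899 - \left(\frac{29}{18} + \left(6 + 7\right) + 5\right)}{-8464} = \left(-899 - \left(\frac{29}{18} + 13 + 5\right)\right) \left(- \frac{1}{8464}\right) = \left(-899 - \frac{353}{18}\right) \left(- \frac{1}{8464}\right) = \left(- \frac{16535}{18}\right) \left(- \frac{1}{8464}\right) = \frac{16535}{152352}$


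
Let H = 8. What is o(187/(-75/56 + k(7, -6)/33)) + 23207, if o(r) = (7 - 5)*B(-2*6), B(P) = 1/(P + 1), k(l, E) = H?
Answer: 255275/11 ≈ 23207.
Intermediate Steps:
k(l, E) = 8
B(P) = 1/(1 + P)
o(r) = -2/11 (o(r) = (7 - 5)/(1 - 2*6) = 2/(1 - 12) = 2/(-11) = 2*(-1/11) = -2/11)
o(187/(-75/56 + k(7, -6)/33)) + 23207 = -2/11 + 23207 = 255275/11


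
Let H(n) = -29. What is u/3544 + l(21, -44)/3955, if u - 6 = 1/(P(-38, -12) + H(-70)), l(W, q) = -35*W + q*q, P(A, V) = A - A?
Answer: 124118191/406479080 ≈ 0.30535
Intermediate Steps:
P(A, V) = 0
l(W, q) = q² - 35*W (l(W, q) = -35*W + q² = q² - 35*W)
u = 173/29 (u = 6 + 1/(0 - 29) = 6 + 1/(-29) = 6 - 1/29 = 173/29 ≈ 5.9655)
u/3544 + l(21, -44)/3955 = (173/29)/3544 + ((-44)² - 35*21)/3955 = (173/29)*(1/3544) + (1936 - 735)*(1/3955) = 173/102776 + 1201*(1/3955) = 173/102776 + 1201/3955 = 124118191/406479080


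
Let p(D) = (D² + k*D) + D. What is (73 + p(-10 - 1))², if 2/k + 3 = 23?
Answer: 3308761/100 ≈ 33088.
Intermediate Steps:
k = ⅒ (k = 2/(-3 + 23) = 2/20 = 2*(1/20) = ⅒ ≈ 0.10000)
p(D) = D² + 11*D/10 (p(D) = (D² + D/10) + D = D² + 11*D/10)
(73 + p(-10 - 1))² = (73 + (-10 - 1)*(11 + 10*(-10 - 1))/10)² = (73 + (⅒)*(-11)*(11 + 10*(-11)))² = (73 + (⅒)*(-11)*(11 - 110))² = (73 + (⅒)*(-11)*(-99))² = (73 + 1089/10)² = (1819/10)² = 3308761/100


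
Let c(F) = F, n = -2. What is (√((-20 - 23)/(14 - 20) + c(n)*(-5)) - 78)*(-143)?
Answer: 11154 - 143*√618/6 ≈ 10562.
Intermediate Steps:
(√((-20 - 23)/(14 - 20) + c(n)*(-5)) - 78)*(-143) = (√((-20 - 23)/(14 - 20) - 2*(-5)) - 78)*(-143) = (√(-43/(-6) + 10) - 78)*(-143) = (√(-43*(-⅙) + 10) - 78)*(-143) = (√(43/6 + 10) - 78)*(-143) = (√(103/6) - 78)*(-143) = (√618/6 - 78)*(-143) = (-78 + √618/6)*(-143) = 11154 - 143*√618/6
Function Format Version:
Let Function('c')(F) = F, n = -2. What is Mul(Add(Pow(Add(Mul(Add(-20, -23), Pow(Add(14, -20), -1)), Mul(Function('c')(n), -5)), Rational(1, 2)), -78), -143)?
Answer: Add(11154, Mul(Rational(-143, 6), Pow(618, Rational(1, 2)))) ≈ 10562.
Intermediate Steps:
Mul(Add(Pow(Add(Mul(Add(-20, -23), Pow(Add(14, -20), -1)), Mul(Function('c')(n), -5)), Rational(1, 2)), -78), -143) = Mul(Add(Pow(Add(Mul(Add(-20, -23), Pow(Add(14, -20), -1)), Mul(-2, -5)), Rational(1, 2)), -78), -143) = Mul(Add(Pow(Add(Mul(-43, Pow(-6, -1)), 10), Rational(1, 2)), -78), -143) = Mul(Add(Pow(Add(Mul(-43, Rational(-1, 6)), 10), Rational(1, 2)), -78), -143) = Mul(Add(Pow(Add(Rational(43, 6), 10), Rational(1, 2)), -78), -143) = Mul(Add(Pow(Rational(103, 6), Rational(1, 2)), -78), -143) = Mul(Add(Mul(Rational(1, 6), Pow(618, Rational(1, 2))), -78), -143) = Mul(Add(-78, Mul(Rational(1, 6), Pow(618, Rational(1, 2)))), -143) = Add(11154, Mul(Rational(-143, 6), Pow(618, Rational(1, 2))))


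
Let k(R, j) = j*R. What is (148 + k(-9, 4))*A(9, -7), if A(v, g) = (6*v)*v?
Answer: 54432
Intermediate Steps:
A(v, g) = 6*v²
k(R, j) = R*j
(148 + k(-9, 4))*A(9, -7) = (148 - 9*4)*(6*9²) = (148 - 36)*(6*81) = 112*486 = 54432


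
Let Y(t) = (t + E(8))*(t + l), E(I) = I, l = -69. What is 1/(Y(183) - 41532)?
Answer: -1/19758 ≈ -5.0612e-5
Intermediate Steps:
Y(t) = (-69 + t)*(8 + t) (Y(t) = (t + 8)*(t - 69) = (8 + t)*(-69 + t) = (-69 + t)*(8 + t))
1/(Y(183) - 41532) = 1/((-552 + 183² - 61*183) - 41532) = 1/((-552 + 33489 - 11163) - 41532) = 1/(21774 - 41532) = 1/(-19758) = -1/19758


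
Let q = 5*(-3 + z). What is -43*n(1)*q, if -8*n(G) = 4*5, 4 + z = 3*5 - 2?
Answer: 3225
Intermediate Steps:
z = 9 (z = -4 + (3*5 - 2) = -4 + (15 - 2) = -4 + 13 = 9)
n(G) = -5/2
q = 30 (q = 5*(-3 + 9) = 5*6 = 30)
-43*n(1)*q = -(-215)*30/2 = -43*(-75) = 3225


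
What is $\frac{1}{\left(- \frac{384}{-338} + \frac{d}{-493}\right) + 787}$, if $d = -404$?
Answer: $\frac{83317}{65733411} \approx 0.0012675$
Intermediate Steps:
$\frac{1}{\left(- \frac{384}{-338} + \frac{d}{-493}\right) + 787} = \frac{1}{\left(- \frac{384}{-338} - \frac{404}{-493}\right) + 787} = \frac{1}{\left(\left(-384\right) \left(- \frac{1}{338}\right) - - \frac{404}{493}\right) + 787} = \frac{1}{\left(\frac{192}{169} + \frac{404}{493}\right) + 787} = \frac{1}{\frac{162932}{83317} + 787} = \frac{1}{\frac{65733411}{83317}} = \frac{83317}{65733411}$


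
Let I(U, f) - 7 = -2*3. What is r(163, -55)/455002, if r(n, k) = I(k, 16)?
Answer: 1/455002 ≈ 2.1978e-6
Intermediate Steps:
I(U, f) = 1 (I(U, f) = 7 - 2*3 = 7 - 6 = 1)
r(n, k) = 1
r(163, -55)/455002 = 1/455002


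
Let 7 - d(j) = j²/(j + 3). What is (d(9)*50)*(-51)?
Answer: -1275/2 ≈ -637.50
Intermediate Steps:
d(j) = 7 - j²/(3 + j) (d(j) = 7 - j²/(j + 3) = 7 - j²/(3 + j))
(d(9)*50)*(-51) = (((21 - 1*9² + 7*9)/(3 + 9))*50)*(-51) = (((21 - 1*81 + 63)/12)*50)*(-51) = (((21 - 81 + 63)/12)*50)*(-51) = (((1/12)*3)*50)*(-51) = ((¼)*50)*(-51) = (25/2)*(-51) = -1275/2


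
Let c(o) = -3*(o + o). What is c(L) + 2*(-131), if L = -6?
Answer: -226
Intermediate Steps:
c(o) = -6*o
c(L) + 2*(-131) = -6*(-6) + 2*(-131) = 36 - 262 = -226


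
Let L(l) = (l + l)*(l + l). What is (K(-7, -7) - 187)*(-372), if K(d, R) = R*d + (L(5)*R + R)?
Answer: 314340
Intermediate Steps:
L(l) = 4*l² (L(l) = (2*l)*(2*l) = 4*l²)
K(d, R) = 101*R + R*d (K(d, R) = R*d + ((4*5²)*R + R) = R*d + ((4*25)*R + R) = R*d + (100*R + R) = R*d + 101*R = 101*R + R*d)
(K(-7, -7) - 187)*(-372) = (-7*(101 - 7) - 187)*(-372) = (-7*94 - 187)*(-372) = (-658 - 187)*(-372) = -845*(-372) = 314340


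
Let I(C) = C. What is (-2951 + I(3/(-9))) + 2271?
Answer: -2041/3 ≈ -680.33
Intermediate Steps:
(-2951 + I(3/(-9))) + 2271 = (-2951 + 3/(-9)) + 2271 = (-2951 + 3*(-⅑)) + 2271 = (-2951 - ⅓) + 2271 = -8854/3 + 2271 = -2041/3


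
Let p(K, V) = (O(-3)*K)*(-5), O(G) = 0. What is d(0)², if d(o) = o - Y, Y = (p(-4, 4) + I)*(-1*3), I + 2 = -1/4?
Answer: 729/16 ≈ 45.563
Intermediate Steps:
p(K, V) = 0 (p(K, V) = (0*K)*(-5) = 0*(-5) = 0)
I = -9/4 (I = -2 - 1/4 = -2 - 1*¼ = -2 - ¼ = -9/4 ≈ -2.2500)
Y = 27/4 (Y = (0 - 9/4)*(-1*3) = -9/4*(-3) = 27/4 ≈ 6.7500)
d(o) = -27/4 + o (d(o) = o - 1*27/4 = o - 27/4 = -27/4 + o)
d(0)² = (-27/4 + 0)² = (-27/4)² = 729/16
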